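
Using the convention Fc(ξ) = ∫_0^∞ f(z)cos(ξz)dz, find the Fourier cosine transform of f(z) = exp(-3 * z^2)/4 sqrt(3) * sqrt(pi) * exp(-ξ^2/12)/24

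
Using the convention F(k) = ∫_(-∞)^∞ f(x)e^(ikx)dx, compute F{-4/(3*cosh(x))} -4*pi/(3*cosh(pi*k/2))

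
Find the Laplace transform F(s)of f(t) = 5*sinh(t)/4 5/(4*(s^2 - 1))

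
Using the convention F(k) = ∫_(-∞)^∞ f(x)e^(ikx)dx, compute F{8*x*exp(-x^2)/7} 4*I*sqrt(pi)*k*exp(-k^2/4)/7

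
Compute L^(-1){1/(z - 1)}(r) exp(r)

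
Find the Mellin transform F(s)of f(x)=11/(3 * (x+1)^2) -11 * pi * (s - 1)/(3 * sin(pi * s))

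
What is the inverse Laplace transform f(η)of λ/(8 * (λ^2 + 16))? cos(4 * η)/8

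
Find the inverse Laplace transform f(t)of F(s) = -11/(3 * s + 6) -11 * exp(-2 * t)/3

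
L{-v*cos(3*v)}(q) (9 - q^2)/(q^2+9)^2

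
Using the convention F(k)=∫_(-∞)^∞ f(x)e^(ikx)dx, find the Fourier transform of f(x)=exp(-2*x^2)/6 sqrt(2)*sqrt(pi)*exp(-k^2/8)/12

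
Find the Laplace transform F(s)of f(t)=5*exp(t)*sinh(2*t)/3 10/(3*((s - 1)^2 - 4))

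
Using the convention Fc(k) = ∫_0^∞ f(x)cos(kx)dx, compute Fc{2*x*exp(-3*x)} 2*(9 - k^2)/(k^2 + 9)^2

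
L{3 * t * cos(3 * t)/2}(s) 3 * (s^2 - 9)/(2 * (s^2 + 9)^2)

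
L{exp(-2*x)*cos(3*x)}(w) (w+2)/((w+2)^2+9)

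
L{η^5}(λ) 120/λ^6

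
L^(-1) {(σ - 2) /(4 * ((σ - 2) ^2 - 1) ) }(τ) exp(2 * τ) * cosh(τ) /4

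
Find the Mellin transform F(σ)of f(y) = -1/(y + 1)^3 -pi*(σ - 2)*(σ - 1)/(2*sin(pi*σ))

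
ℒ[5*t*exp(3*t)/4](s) 5/(4*(s - 3)^2)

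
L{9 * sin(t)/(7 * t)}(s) 9 * atan(1/s)/7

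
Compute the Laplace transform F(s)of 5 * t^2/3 10/(3 * s^3)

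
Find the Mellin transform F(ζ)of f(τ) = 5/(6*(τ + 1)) 5*pi*csc(pi*ζ)/6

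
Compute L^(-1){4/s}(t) 4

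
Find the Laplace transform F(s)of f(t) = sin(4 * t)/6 2/(3 * (s^2+16))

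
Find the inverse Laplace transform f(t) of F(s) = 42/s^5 7*t^4/4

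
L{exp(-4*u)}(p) 1/(p + 4)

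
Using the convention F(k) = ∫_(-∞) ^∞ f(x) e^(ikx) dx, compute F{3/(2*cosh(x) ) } 3*pi/(2*cosh(pi*k/2) ) 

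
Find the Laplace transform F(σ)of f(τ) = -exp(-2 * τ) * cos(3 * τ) (-σ - 2)/((σ+2)^2+9)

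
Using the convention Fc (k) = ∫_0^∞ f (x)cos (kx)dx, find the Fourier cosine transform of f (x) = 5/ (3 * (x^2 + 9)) 5 * pi * exp (-3 * k)/18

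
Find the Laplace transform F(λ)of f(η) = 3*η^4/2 36/λ^5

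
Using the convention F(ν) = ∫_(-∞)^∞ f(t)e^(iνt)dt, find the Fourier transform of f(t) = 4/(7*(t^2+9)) 4*pi*exp(-3*Abs(ν))/21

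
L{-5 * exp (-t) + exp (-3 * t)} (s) 1/ (s + 3) - 5/ (s + 1)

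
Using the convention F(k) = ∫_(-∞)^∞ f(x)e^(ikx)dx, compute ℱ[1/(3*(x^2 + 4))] pi*exp(-2*Abs(k))/6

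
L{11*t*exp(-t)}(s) 11/(s+1)^2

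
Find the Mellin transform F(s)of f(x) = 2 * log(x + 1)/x -2 * pi * csc(pi * s)/(s - 1)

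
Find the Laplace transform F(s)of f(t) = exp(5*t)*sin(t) 1/((s - 5)^2 + 1)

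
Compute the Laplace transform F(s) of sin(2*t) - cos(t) 2/(s^2 + 4) - s/(s^2 + 1) 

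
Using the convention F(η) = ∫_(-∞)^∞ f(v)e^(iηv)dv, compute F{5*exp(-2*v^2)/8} 5*sqrt(2)*sqrt(pi)*exp(-η^2/8)/16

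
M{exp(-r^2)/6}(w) gamma(w/2)/12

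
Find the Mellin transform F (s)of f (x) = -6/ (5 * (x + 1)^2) 6 * pi * (s - 1)/ (5 * sin (pi * s))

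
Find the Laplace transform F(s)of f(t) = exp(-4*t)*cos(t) (s + 4)/((s + 4)^2 + 1)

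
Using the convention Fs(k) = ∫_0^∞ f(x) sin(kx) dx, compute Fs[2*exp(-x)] 2*k/(k^2 + 1) 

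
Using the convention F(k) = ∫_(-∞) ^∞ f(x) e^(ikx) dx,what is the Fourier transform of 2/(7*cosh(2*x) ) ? pi/(7*cosh(pi*k/4) ) 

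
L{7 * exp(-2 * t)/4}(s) 7/(4 * (s + 2))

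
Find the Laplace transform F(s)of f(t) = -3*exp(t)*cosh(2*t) 3*(1 - s)/((s - 1)^2 - 4)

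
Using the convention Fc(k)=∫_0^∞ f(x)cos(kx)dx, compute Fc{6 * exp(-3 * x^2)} sqrt(3) * sqrt(pi) * exp(-k^2/12)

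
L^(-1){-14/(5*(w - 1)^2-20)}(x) -7*exp(x)*sinh(2*x)/5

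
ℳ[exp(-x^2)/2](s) gamma(s/2)/4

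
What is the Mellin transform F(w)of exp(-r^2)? gamma(w/2)/2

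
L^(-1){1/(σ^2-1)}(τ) sinh(τ)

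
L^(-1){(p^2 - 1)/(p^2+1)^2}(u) u*cos(u)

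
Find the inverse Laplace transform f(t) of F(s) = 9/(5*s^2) 9*t/5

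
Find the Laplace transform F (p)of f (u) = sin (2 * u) 2/ (p^2 + 4)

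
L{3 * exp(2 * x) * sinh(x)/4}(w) 3/(4 * ((w - 2)^2 - 1))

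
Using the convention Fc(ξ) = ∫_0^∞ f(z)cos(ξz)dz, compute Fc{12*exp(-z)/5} 12/(5*(ξ^2 + 1))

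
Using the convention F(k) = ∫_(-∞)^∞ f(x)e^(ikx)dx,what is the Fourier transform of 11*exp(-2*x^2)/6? 11*sqrt(2)*sqrt(pi)*exp(-k^2/8)/12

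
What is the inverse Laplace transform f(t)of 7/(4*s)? 7/4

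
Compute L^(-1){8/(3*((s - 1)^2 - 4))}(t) 4*exp(t)*sinh(2*t)/3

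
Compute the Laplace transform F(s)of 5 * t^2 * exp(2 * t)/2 5/(s - 2)^3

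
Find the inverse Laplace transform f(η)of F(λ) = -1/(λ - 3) -exp(3 * η)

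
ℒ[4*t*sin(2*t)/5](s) 16*s/(5*(s^2 + 4)^2)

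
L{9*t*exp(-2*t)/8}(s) 9/(8*(s + 2)^2)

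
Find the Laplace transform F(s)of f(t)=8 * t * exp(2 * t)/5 8/(5 * (s - 2)^2)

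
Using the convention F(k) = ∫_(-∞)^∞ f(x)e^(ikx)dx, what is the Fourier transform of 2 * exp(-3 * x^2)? 2 * sqrt(3) * sqrt(pi) * exp(-k^2/12)/3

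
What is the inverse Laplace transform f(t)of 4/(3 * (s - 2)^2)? 4 * t * exp(2 * t)/3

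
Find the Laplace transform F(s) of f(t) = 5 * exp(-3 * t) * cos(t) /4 5 * (s + 3) /(4 * ((s + 3) ^2 + 1) ) 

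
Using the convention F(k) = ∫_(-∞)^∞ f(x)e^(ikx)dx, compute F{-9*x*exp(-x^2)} -9*I*sqrt(pi)*k*exp(-k^2/4)/2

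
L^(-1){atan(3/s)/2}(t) sin(3 * t)/(2 * t)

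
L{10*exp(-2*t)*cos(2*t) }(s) 10*(s + 2) /((s + 2) ^2 + 4) 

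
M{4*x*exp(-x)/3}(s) 4*gamma(s+1)/3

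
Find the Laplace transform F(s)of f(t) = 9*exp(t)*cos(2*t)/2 9*(s - 1)/(2*((s - 1)^2 + 4))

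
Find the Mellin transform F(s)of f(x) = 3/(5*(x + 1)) 3*pi*csc(pi*s)/5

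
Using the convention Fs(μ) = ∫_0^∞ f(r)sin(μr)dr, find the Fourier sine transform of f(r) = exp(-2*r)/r atan(μ/2)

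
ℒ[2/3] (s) 2/(3*s)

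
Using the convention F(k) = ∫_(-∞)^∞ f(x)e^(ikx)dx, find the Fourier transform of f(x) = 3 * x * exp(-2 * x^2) 3 * sqrt(2) * I * sqrt(pi) * k * exp(-k^2/8)/8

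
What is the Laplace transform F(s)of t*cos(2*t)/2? (s^2 - 4)/(2*(s^2 + 4)^2)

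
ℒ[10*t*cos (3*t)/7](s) 10*(s^2 - 9)/ (7*(s^2 + 9)^2)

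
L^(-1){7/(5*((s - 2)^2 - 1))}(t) 7*exp(2*t)*sinh(t)/5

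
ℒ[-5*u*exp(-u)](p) -5/(p + 1)^2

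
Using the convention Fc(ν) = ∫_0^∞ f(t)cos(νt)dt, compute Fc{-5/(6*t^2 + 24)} -5*pi*exp(-2*ν)/24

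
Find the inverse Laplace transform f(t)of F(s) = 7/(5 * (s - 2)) 7 * exp(2 * t)/5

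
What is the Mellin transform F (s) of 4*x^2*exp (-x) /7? 4*gamma (s + 2) /7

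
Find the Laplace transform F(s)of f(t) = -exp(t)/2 -1/(2*s - 2)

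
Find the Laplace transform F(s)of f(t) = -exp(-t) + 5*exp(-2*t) 5/(s + 2)-1/(s + 1)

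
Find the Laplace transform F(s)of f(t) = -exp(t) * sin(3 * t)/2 -3/(2 * (s - 1)^2 + 18)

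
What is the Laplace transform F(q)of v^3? 6/q^4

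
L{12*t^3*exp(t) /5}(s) 72/(5*(s - 1) ^4) 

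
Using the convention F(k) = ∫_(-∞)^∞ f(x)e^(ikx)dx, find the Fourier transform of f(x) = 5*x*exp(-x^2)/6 5*I*sqrt(pi)*k*exp(-k^2/4)/12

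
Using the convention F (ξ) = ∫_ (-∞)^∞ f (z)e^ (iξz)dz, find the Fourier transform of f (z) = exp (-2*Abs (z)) 4/ (ξ^2+4)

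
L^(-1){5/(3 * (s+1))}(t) 5 * exp(-t)/3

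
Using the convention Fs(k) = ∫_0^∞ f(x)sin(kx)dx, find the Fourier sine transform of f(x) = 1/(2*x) pi/4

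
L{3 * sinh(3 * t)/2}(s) 9/(2 * (s^2 - 9))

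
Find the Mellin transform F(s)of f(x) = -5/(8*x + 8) -5*pi*csc(pi*s)/8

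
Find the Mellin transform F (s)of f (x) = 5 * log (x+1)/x -5 * pi * csc (pi * s)/ (s - 1)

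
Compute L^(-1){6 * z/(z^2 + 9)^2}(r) r * sin(3 * r)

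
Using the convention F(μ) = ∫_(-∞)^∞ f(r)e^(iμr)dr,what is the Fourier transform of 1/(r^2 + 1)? pi*exp(-Abs(μ))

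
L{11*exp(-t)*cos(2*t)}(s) 11*(s + 1)/((s + 1)^2 + 4)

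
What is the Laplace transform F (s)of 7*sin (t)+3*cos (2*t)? 7/ (s^2+1)+3*s/ (s^2+4)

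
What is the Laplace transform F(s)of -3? -3/s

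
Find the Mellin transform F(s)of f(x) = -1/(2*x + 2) -pi*csc(pi*s)/2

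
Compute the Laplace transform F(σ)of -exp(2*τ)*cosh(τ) (2 - σ)/((σ - 2)^2 - 1)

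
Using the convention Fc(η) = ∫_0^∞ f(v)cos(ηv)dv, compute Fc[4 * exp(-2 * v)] 8/(η^2 + 4)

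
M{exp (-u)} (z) gamma (z)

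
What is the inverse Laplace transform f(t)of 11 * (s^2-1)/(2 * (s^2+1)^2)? 11 * t * cos(t)/2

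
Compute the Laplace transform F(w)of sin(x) 1/(w^2 + 1)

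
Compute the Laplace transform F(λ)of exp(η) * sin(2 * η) 2/((λ - 1)^2 + 4)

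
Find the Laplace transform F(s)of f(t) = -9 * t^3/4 -27/(2 * s^4)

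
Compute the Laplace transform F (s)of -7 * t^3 -42/s^4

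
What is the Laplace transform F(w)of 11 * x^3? 66/w^4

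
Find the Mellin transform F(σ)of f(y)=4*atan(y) -2*pi*sec(pi*σ/2)/σ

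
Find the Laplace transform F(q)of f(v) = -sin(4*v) -4/(q^2+16)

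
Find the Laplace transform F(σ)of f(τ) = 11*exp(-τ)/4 11/(4*(σ + 1))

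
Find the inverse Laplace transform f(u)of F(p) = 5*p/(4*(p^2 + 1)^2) 5*u*sin(u)/8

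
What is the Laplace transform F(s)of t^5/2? 60/s^6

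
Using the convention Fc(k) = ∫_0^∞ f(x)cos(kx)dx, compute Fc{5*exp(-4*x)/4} 5/(k^2+16)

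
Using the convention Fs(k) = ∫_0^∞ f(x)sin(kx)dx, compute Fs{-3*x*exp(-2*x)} -12*k/(k^2+4)^2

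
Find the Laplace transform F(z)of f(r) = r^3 6/z^4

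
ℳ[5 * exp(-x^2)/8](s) 5 * gamma(s/2)/16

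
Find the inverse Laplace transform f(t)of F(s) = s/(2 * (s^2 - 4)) cosh(2 * t)/2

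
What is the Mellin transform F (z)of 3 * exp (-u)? 3 * gamma (z)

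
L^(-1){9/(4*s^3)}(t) 9*t^2/8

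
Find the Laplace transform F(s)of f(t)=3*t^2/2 3/s^3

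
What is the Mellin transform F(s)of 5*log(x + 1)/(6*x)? -5*pi*csc(pi*s)/(6*s - 6)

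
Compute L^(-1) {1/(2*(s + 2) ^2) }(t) t*exp(-2*t) /2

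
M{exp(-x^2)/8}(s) gamma(s/2)/16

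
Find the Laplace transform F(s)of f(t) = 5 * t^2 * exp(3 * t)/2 5/(s - 3)^3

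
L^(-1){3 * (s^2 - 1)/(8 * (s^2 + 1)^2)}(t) 3 * t * cos(t)/8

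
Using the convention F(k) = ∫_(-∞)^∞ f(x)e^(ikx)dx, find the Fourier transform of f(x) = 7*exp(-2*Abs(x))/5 28/(5*(k^2 + 4))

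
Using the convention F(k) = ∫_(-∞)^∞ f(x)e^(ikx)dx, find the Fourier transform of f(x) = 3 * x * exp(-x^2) 3 * I * sqrt(pi) * k * exp(-k^2/4)/2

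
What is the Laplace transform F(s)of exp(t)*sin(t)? 1/((s - 1)^2 + 1)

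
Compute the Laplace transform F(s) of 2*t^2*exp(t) 4/(s - 1) ^3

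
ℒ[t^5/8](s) 15/s^6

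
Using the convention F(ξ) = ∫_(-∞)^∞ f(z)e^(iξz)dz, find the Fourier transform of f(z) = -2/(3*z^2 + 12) -pi*exp(-2*Abs(ξ))/3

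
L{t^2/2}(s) s^(-3)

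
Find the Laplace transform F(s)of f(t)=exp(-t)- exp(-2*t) 1/(s + 1) - 1/(s + 2)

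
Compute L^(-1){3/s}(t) 3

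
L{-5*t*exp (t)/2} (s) -5/ (2*(s - 1)^2)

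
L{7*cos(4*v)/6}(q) 7*q/(6*(q^2 + 16))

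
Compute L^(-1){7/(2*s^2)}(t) 7*t/2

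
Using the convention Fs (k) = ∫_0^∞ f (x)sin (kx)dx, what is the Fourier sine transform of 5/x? 5 * pi/2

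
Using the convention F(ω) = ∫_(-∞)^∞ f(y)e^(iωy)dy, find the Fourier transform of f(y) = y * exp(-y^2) I * sqrt(pi) * ω * exp(-ω^2/4)/2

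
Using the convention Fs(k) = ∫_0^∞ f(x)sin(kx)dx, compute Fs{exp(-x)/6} k/(6 * (k^2 + 1))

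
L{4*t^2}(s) 8/s^3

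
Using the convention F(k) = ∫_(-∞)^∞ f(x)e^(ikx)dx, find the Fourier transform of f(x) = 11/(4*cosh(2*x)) 11*pi/(8*cosh(pi*k/4))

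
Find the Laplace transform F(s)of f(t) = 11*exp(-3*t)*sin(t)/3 11/(3*((s+3)^2+1))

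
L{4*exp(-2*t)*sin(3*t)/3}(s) 4/((s + 2)^2 + 9)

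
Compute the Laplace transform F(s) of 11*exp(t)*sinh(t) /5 11/(5*s*(s - 2) ) 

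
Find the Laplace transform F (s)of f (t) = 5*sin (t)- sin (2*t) 5/ (s^2+1)-2/ (s^2+4)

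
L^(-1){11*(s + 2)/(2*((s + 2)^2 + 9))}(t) 11*exp(-2*t)*cos(3*t)/2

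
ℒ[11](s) 11/s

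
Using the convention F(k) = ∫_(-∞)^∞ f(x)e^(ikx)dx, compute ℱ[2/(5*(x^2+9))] 2*pi*exp(-3*Abs(k))/15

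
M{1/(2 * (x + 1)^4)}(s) gamma(s) * gamma(4 - s)/12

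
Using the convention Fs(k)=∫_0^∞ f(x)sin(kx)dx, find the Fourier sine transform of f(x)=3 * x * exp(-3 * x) 18 * k/(k^2 + 9)^2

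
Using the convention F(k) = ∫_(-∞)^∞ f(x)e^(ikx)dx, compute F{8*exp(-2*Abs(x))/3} 32/(3*(k^2 + 4))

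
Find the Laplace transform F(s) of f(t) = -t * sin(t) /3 -2 * s/(3 * (s^2 + 1) ^2) 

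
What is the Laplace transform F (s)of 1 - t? 1/s - 1/s^2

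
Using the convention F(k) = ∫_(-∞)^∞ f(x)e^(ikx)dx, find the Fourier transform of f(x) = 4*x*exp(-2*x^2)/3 sqrt(2)*I*sqrt(pi)*k*exp(-k^2/8)/6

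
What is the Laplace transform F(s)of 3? 3/s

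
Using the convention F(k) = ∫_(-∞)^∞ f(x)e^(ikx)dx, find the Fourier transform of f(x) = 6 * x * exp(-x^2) 3 * I * sqrt(pi) * k * exp(-k^2/4)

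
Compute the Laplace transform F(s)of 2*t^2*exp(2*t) 4/(s - 2)^3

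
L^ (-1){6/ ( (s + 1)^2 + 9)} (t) 2*exp (-t)*sin (3*t)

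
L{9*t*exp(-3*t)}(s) 9/(s + 3)^2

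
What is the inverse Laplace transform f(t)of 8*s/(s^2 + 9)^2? 4*t*sin(3*t)/3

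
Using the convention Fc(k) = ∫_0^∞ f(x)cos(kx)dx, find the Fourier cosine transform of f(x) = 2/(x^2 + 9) pi*exp(-3*k)/3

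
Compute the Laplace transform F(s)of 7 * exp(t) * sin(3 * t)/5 21/(5 * ((s - 1)^2 + 9))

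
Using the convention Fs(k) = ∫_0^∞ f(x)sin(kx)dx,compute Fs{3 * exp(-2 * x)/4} 3 * k/(4 * (k^2 + 4))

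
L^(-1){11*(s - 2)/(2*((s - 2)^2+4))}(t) 11*exp(2*t)*cos(2*t)/2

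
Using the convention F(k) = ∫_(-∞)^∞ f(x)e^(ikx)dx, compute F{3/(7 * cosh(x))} 3 * pi/(7 * cosh(pi * k/2))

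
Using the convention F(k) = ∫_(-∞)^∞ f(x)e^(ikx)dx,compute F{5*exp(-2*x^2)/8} 5*sqrt(2)*sqrt(pi)*exp(-k^2/8)/16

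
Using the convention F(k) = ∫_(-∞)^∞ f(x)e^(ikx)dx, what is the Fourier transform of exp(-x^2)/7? sqrt(pi) * exp(-k^2/4)/7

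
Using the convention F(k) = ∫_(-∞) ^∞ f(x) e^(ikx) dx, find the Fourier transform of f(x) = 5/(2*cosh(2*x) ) 5*pi/(4*cosh(pi*k/4) ) 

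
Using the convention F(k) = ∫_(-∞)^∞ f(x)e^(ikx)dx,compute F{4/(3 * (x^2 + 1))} 4 * pi * exp(-Abs(k))/3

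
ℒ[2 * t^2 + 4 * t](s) 4/s^2 + 4/s^3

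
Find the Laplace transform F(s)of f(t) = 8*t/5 8/(5*s^2)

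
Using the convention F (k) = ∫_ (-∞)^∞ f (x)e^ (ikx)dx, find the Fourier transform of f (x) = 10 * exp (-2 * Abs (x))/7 40/ (7 * (k^2 + 4))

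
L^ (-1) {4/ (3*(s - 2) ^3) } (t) 2*t^2*exp (2*t) /3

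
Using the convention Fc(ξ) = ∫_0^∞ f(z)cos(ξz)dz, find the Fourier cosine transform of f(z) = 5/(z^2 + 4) 5 * pi * exp(-2 * ξ)/4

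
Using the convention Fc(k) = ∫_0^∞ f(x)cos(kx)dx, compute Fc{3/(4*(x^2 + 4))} 3*pi*exp(-2*k)/16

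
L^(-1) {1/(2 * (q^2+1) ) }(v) sin(v) /2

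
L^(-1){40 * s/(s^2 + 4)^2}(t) 10 * t * sin(2 * t)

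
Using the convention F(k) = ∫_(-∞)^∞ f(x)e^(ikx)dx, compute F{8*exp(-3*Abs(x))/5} 48/(5*(k^2 + 9))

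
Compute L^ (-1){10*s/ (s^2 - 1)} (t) 10*cosh (t)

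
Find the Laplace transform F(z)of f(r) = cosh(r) z/(z^2-1)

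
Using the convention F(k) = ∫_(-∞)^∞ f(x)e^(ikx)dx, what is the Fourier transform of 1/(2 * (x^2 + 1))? pi * exp(-Abs(k))/2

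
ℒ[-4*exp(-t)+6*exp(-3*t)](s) 6/(s+3) - 4/(s+1) 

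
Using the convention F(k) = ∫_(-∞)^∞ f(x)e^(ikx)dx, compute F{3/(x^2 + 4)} 3 * pi * exp(-2 * Abs(k))/2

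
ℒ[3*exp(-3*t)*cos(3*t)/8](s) 3*(s + 3)/(8*((s + 3)^2 + 9))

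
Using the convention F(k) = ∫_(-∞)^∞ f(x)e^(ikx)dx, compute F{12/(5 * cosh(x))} 12 * pi/(5 * cosh(pi * k/2))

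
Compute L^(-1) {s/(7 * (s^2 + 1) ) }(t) cos(t) /7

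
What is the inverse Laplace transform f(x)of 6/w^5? x^4/4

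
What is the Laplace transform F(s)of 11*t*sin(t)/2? 11*s/(s^2 + 1)^2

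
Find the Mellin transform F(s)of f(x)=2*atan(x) -pi*sec(pi*s/2)/s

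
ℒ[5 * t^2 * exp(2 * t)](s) 10/(s - 2)^3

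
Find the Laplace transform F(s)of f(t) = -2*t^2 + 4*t 4/s^2 - 4/s^3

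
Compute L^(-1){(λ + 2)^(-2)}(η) η * exp(-2 * η)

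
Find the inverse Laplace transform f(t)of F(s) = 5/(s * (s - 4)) 5 * exp(2 * t) * sinh(2 * t)/2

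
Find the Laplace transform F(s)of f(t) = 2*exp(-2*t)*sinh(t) 2/((s + 2)^2 - 1)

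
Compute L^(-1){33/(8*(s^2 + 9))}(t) 11*sin(3*t)/8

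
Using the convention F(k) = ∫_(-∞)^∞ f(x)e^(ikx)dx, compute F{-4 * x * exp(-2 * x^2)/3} -sqrt(2) * I * sqrt(pi) * k * exp(-k^2/8)/6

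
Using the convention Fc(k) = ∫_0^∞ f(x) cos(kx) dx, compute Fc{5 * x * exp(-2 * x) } 5 * (4 - k^2) /(k^2+4) ^2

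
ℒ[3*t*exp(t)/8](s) 3/(8*(s - 1)^2)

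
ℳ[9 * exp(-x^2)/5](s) 9 * gamma(s/2)/10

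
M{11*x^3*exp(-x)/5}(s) 11*gamma(s + 3)/5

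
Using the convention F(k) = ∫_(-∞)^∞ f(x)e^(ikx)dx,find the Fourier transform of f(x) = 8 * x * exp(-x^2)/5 4 * I * sqrt(pi) * k * exp(-k^2/4)/5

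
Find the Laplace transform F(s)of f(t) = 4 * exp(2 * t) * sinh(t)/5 4/(5 * ((s - 2)^2 - 1))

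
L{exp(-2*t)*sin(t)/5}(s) 1/(5*((s + 2)^2 + 1))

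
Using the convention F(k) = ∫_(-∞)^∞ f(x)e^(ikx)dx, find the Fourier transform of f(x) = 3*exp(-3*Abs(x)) 18/(k^2 + 9)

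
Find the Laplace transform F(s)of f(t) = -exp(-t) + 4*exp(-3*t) 4/(s + 3) - 1/(s + 1)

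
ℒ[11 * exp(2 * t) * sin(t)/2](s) 11/(2 * ((s - 2)^2 + 1))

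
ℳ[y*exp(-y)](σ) gamma(σ + 1)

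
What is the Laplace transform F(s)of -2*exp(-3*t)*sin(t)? -2/((s + 3)^2 + 1)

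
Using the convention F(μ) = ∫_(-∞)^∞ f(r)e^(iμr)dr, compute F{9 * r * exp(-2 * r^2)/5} 9 * sqrt(2) * I * sqrt(pi) * μ * exp(-μ^2/8)/40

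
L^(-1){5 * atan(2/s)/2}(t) 5 * sin(2 * t)/(2 * t)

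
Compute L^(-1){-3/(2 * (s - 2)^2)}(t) -3 * t * exp(2 * t)/2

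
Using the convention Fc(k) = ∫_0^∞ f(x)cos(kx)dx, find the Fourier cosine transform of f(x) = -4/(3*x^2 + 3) -2*pi*exp(-k)/3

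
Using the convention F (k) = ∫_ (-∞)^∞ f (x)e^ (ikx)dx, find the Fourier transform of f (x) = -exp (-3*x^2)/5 -sqrt (3)*sqrt (pi)*exp (-k^2/12)/15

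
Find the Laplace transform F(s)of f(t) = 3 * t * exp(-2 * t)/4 3/(4 * (s + 2)^2)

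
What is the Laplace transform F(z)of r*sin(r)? 2*z/(z^2 + 1)^2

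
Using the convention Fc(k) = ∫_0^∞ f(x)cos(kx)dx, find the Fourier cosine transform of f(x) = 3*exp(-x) 3/(k^2 + 1)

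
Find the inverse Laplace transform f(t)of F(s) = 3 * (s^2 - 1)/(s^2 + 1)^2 3 * t * cos(t)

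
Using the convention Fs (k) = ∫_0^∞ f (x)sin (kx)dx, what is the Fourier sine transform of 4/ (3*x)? 2*pi/3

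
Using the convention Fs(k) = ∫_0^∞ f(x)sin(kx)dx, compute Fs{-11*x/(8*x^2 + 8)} -11*pi*exp(-k)/16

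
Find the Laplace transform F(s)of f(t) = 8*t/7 8/(7*s^2)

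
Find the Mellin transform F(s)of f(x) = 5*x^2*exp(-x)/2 5*gamma(s + 2)/2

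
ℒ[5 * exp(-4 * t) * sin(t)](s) 5/((s+4)^2+1)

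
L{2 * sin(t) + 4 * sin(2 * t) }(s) 8/(s^2 + 4) + 2/(s^2 + 1) 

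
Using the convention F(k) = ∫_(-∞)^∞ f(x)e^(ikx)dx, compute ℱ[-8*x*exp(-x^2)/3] -4*I*sqrt(pi)*k*exp(-k^2/4)/3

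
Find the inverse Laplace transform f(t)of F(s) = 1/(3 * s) 1/3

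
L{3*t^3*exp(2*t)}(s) 18/(s - 2)^4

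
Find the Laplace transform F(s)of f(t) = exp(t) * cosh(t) (s - 1)/(s * (s - 2))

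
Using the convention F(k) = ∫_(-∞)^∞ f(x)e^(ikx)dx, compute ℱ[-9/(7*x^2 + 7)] -9*pi*exp(-Abs(k))/7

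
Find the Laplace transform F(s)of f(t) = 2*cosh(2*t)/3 2*s/(3*(s^2 - 4))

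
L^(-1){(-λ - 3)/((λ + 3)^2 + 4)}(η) -exp(-3*η)*cos(2*η)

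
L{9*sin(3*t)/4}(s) 27/(4*(s^2 + 9))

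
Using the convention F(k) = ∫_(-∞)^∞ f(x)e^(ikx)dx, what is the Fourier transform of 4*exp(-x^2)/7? 4*sqrt(pi)*exp(-k^2/4)/7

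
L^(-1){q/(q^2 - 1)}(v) cosh(v)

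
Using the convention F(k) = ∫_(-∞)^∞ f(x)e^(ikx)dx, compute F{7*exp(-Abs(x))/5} 14/(5*(k^2+1))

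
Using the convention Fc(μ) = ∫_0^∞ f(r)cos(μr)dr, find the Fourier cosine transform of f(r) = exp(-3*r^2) sqrt(3)*sqrt(pi)*exp(-μ^2/12)/6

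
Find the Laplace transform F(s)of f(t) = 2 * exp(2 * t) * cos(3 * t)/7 2 * (s - 2)/(7 * ((s - 2)^2 + 9))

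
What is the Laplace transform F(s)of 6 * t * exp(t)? 6/(s - 1)^2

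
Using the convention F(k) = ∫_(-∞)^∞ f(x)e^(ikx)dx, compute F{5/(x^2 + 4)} 5 * pi * exp(-2 * Abs(k))/2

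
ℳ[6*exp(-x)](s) 6*gamma(s)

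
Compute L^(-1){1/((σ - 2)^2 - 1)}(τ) exp(2*τ)*sinh(τ)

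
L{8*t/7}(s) 8/(7*s^2)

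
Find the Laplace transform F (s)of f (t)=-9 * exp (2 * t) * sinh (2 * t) -18/ (s * (s - 4))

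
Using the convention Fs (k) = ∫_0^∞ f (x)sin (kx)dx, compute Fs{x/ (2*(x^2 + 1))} pi*exp (-k)/4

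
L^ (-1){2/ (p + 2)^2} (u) 2*u*exp (-2*u)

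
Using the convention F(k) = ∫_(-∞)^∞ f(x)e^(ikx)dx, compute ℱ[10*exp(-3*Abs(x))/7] 60/(7*(k^2 + 9))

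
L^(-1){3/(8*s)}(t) 3/8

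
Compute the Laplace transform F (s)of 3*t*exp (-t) 3/ (s + 1)^2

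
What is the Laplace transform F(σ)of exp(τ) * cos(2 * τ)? (σ - 1)/((σ - 1)^2 + 4)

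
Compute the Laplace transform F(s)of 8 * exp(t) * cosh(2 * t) 8 * (s - 1)/((s - 1)^2 - 4)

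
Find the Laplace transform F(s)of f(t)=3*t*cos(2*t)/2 3*(s^2 - 4)/(2*(s^2 + 4)^2)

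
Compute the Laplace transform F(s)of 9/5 9/(5 * s)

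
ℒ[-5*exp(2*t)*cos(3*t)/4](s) 5*(2 - s)/(4*((s - 2)^2 + 9))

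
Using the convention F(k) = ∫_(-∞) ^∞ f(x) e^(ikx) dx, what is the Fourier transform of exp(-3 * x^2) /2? sqrt(3) * sqrt(pi) * exp(-k^2/12) /6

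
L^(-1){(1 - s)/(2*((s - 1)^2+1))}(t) -exp(t)*cos(t)/2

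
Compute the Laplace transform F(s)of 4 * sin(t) 4/(s^2 + 1)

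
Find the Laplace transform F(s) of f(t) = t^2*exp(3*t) 2/(s - 3) ^3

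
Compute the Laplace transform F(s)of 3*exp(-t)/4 3/(4*(s + 1))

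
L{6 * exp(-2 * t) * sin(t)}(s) 6/((s + 2)^2 + 1)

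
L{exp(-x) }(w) 1/(w + 1) 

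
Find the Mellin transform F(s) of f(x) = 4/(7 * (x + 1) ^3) 2 * pi * (s - 2) * (s - 1) /(7 * sin(pi * s) ) 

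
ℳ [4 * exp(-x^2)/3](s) 2 * gamma(s/2)/3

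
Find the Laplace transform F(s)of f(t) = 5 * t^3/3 10/s^4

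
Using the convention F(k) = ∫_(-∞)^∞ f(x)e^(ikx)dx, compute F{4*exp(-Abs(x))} 8/(k^2 + 1)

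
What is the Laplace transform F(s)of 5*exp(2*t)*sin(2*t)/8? 5/(4*((s - 2)^2 + 4))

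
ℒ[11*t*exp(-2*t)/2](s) 11/(2*(s + 2)^2)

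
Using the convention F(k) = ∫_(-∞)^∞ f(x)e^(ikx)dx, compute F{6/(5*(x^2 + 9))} 2*pi*exp(-3*Abs(k))/5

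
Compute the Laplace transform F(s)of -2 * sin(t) -2/(s^2+1)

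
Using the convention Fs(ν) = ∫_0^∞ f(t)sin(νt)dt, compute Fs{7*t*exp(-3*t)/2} 21*ν/(ν^2 + 9)^2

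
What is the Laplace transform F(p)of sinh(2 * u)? 2/(p^2 - 4)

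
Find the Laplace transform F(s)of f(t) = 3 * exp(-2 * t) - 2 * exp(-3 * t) 3/(s+2) - 2/(s+3)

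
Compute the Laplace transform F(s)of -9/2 -9/(2*s)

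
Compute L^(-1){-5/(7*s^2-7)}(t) -5*sinh(t)/7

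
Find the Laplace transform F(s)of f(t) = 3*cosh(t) 3*s/(s^2 - 1)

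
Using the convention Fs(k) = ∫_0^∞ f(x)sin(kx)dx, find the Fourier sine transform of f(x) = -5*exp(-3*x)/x -5*atan(k/3)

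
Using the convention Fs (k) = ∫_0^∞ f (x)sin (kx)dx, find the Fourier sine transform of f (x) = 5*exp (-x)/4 5*k/ (4*(k^2 + 1))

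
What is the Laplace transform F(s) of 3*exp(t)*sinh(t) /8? 3/(8*s*(s - 2) ) 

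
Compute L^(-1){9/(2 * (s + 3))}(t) 9 * exp(-3 * t)/2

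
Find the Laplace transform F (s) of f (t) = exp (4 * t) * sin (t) 1/ ( (s - 4) ^2 + 1) 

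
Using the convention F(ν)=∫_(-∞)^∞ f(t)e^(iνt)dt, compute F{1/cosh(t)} pi/cosh(pi*ν/2)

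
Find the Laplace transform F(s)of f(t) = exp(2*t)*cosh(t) (s - 2)/((s - 2)^2 - 1)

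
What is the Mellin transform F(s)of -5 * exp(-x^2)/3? -5 * gamma(s/2)/6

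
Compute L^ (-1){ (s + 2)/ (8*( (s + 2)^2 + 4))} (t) exp (-2*t)*cos (2*t)/8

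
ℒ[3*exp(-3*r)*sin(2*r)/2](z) 3/((z + 3)^2 + 4)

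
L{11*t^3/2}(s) 33/s^4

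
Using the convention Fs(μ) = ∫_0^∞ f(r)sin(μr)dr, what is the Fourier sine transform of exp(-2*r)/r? atan(μ/2)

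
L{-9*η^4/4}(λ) -54/λ^5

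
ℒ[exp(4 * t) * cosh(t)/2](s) (s - 4)/(2 * ((s - 4)^2 - 1))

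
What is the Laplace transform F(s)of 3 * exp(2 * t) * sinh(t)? 3/((s - 2)^2 - 1)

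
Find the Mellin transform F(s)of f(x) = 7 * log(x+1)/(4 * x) -7 * pi * csc(pi * s)/(4 * s - 4)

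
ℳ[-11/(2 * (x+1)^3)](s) -11 * pi * (s - 2) * (s - 1)/(4 * sin(pi * s))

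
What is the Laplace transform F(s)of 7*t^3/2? 21/s^4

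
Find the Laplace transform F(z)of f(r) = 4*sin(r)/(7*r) 4*atan(1/z)/7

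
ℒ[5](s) 5/s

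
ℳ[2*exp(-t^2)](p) gamma(p/2) 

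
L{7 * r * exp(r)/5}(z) 7/(5 * (z - 1)^2)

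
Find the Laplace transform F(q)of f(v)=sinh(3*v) 3/(q^2 - 9)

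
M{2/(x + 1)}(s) 2*pi*csc(pi*s)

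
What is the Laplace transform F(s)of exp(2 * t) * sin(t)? 1/((s - 2)^2 + 1)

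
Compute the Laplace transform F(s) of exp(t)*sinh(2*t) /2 1/((s - 1) ^2 - 4) 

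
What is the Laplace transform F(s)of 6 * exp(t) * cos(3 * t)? 6 * (s - 1)/((s - 1)^2 + 9)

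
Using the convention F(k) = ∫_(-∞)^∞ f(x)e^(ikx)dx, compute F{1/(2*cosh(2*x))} pi/(4*cosh(pi*k/4))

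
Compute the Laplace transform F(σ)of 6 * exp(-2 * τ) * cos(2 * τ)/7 6 * (σ+2)/(7 * ((σ+2)^2+4))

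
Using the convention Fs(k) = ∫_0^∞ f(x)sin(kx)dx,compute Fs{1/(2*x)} pi/4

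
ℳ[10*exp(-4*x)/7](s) 10*gamma(s)/(7*2^(2*s))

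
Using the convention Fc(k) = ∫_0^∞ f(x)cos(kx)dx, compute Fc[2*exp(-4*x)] 8/(k^2 + 16)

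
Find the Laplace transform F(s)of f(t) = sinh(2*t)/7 2/(7*(s^2 - 4))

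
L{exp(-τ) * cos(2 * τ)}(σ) (σ+1)/((σ+1)^2+4)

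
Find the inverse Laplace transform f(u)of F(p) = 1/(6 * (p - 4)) exp(4 * u)/6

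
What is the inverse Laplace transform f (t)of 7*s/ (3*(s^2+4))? 7*cos (2*t)/3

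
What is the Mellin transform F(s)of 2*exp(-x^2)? gamma(s/2)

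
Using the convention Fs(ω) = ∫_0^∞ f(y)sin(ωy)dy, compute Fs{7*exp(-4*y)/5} 7*ω/(5*(ω^2 + 16))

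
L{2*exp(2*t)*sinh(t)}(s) 2/((s - 2)^2 - 1)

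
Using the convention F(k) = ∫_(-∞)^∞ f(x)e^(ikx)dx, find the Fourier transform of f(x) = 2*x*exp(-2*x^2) sqrt(2)*I*sqrt(pi)*k*exp(-k^2/8)/4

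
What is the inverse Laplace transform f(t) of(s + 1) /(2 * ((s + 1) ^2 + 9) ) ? exp(-t) * cos(3 * t) /2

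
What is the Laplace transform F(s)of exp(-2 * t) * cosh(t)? (s + 2)/((s + 2)^2 - 1)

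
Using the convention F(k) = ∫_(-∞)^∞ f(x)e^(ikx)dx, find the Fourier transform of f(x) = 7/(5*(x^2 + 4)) 7*pi*exp(-2*Abs(k))/10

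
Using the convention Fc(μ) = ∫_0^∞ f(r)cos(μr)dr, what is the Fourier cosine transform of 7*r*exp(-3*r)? 7*(9 - μ^2)/(μ^2 + 9)^2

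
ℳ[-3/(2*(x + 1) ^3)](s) -3*pi*(s - 2)*(s - 1) /(4*sin(pi*s) ) 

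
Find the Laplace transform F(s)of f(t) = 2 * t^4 48/s^5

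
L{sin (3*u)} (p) 3/ (p^2 + 9)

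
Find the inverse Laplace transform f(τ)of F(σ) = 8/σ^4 4*τ^3/3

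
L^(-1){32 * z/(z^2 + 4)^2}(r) 8 * r * sin(2 * r)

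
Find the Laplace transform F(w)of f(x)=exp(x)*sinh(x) 1/(w*(w - 2))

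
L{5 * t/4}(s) 5/(4 * s^2)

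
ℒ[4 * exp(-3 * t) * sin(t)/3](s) 4/(3 * ((s+3)^2+1))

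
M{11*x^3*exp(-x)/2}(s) 11*gamma(s+3)/2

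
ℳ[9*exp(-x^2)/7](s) 9*gamma(s/2)/14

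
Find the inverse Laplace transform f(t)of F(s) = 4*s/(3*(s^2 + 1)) 4*cos(t)/3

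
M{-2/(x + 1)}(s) -2*pi*csc(pi*s)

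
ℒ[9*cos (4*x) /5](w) 9*w/ (5*(w^2 + 16) ) 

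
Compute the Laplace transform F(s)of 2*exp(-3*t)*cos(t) 2*(s + 3)/((s + 3)^2 + 1)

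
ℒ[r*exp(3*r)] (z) (z - 3)^(-2)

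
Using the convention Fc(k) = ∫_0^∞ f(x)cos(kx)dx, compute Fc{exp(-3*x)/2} 3/(2*(k^2+9))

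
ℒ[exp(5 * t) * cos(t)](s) (s - 5) /((s - 5) ^2 + 1) 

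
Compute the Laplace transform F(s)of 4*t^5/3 160/s^6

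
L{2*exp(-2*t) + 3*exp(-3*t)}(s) 3/(s + 3) + 2/(s + 2)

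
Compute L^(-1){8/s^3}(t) 4 * t^2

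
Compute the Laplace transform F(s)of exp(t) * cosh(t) (s - 1)/(s * (s - 2))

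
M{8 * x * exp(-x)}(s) 8 * gamma(s + 1)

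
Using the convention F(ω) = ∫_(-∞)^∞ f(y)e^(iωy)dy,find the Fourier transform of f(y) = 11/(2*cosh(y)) 11*pi/(2*cosh(pi*ω/2))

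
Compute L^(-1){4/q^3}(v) 2*v^2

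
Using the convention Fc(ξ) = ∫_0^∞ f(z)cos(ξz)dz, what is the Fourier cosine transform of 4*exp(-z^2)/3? 2*sqrt(pi)*exp(-ξ^2/4)/3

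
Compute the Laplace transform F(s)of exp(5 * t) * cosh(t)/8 (s - 5)/(8 * ((s - 5)^2 - 1))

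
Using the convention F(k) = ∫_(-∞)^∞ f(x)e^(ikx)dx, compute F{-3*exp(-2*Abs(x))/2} -6/(k^2 + 4)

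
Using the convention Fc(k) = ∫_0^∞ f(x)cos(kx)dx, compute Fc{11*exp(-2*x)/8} 11/(4*(k^2 + 4))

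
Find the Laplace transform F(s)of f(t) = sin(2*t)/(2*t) atan(2/s)/2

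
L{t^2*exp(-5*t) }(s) 2/(s + 5) ^3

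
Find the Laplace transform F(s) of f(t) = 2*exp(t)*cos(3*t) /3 2*(s - 1) /(3*((s - 1) ^2+9) ) 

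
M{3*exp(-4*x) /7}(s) 3*gamma(s) /(7*4^s) 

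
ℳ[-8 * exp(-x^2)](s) -4 * gamma(s/2)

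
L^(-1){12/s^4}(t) 2*t^3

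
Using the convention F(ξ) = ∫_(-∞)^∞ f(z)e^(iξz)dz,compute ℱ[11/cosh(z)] 11 * pi/cosh(pi * ξ/2)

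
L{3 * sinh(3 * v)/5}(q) 9/(5 * (q^2 - 9))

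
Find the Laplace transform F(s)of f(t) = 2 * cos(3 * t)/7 2 * s/(7 * (s^2+9))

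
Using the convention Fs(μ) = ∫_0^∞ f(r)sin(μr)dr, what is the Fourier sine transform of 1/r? pi/2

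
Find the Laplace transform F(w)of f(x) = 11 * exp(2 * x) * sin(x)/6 11/(6 * ((w - 2)^2 + 1))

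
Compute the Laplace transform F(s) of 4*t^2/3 8/(3*s^3) 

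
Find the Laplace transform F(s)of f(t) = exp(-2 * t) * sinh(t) 1/((s + 2)^2 - 1)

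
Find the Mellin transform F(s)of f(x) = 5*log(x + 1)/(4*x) -5*pi*csc(pi*s)/(4*s - 4)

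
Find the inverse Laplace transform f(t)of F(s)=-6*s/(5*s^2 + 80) -6*cos(4*t)/5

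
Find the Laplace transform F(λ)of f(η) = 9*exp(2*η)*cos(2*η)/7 9*(λ - 2)/(7*((λ - 2)^2 + 4))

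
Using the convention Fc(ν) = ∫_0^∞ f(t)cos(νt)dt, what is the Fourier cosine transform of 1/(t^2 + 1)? pi*exp(-ν)/2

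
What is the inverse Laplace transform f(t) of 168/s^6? 7*t^5/5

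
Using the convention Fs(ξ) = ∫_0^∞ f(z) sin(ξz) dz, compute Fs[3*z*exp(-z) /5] 6*ξ/(5*(ξ^2 + 1) ^2) 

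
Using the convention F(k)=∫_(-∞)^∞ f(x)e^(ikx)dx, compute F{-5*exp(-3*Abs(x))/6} -5/(k^2 + 9)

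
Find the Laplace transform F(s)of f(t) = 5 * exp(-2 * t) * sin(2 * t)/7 10/(7 * ((s+2)^2+4))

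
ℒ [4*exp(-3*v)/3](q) 4/(3*(q + 3))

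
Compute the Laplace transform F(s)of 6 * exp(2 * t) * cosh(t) 6 * (s - 2)/((s - 2)^2 - 1)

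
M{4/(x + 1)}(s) 4*pi*csc(pi*s)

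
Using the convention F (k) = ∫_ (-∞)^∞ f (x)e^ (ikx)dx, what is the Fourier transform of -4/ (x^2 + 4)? -2*pi*exp (-2*Abs (k))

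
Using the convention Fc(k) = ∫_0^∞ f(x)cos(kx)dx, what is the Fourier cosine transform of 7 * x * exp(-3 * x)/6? 7 * (9 - k^2)/(6 * (k^2+9)^2)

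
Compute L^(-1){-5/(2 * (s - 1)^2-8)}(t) -5 * exp(t) * sinh(2 * t)/4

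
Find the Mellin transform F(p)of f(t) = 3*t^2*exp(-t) 3*gamma(p + 2)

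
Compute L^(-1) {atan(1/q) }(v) sin(v) /v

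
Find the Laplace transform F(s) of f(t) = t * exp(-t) (s + 1) ^(-2) 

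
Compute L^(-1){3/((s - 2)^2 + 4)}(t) 3*exp(2*t)*sin(2*t)/2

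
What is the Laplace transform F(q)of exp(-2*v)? 1/(q + 2)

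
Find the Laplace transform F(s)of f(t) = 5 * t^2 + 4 10/s^3 + 4/s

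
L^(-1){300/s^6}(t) 5 * t^5/2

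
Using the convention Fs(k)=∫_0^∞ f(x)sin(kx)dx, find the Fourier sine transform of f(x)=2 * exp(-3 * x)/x 2 * atan(k/3)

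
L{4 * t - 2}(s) 4/s^2 - 2/s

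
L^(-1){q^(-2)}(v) v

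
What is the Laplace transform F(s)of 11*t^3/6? 11/s^4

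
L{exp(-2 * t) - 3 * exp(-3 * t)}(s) 1/(s + 2) - 3/(s + 3)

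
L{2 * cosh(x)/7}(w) 2 * w/(7 * (w^2-1))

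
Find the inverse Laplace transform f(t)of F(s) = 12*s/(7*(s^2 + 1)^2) 6*t*sin(t)/7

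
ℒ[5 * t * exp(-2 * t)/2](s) 5/(2 * (s + 2)^2)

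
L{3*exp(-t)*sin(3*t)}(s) 9/((s + 1)^2 + 9)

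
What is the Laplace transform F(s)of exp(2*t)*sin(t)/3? 1/(3*((s - 2)^2+1))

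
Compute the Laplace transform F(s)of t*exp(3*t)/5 1/(5*(s - 3)^2)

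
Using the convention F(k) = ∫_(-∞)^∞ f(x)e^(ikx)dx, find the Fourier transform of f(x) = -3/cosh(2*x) -3*pi/(2*cosh(pi*k/4))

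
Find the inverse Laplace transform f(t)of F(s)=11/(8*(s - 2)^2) 11*t*exp(2*t)/8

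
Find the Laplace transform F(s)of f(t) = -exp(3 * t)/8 -1/(8 * s - 24)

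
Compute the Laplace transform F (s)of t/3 1/ (3 * s^2)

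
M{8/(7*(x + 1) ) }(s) 8*pi*csc(pi*s) /7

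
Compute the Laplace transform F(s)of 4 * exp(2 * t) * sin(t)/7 4/(7 * ((s - 2)^2 + 1))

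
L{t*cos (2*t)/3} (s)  (s^2 - 4)/ (3*(s^2 + 4)^2)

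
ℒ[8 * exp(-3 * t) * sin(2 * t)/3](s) 16/(3 * ((s + 3)^2 + 4))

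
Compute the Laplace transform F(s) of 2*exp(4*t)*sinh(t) 2/((s - 4) ^2 - 1) 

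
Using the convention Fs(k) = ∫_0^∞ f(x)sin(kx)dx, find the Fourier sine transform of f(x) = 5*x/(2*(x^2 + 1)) 5*pi*exp(-k)/4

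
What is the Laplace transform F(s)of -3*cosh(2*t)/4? -3*s/(4*s^2 - 16)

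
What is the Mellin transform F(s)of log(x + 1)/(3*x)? -pi*csc(pi*s)/(3*s - 3)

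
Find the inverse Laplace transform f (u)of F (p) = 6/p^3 3*u^2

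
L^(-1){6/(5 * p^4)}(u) u^3/5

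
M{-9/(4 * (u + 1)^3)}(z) -9 * pi * (z - 2) * (z - 1)/(8 * sin(pi * z))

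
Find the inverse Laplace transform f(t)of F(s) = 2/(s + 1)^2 2*t*exp(-t)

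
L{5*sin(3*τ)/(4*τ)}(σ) 5*atan(3/σ)/4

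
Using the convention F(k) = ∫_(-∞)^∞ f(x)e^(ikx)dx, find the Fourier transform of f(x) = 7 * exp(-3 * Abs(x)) 42/(k^2+9)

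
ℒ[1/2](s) 1/(2 * s)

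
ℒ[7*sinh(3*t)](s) 21/(s^2 - 9)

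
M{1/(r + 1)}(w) pi * csc(pi * w)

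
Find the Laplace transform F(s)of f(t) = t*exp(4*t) (s - 4)^(-2)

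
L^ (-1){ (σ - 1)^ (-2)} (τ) τ*exp (τ)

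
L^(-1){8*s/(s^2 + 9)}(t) 8*cos(3*t)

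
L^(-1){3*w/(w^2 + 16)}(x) 3*cos(4*x)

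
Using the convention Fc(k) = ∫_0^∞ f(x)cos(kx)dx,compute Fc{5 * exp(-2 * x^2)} 5 * sqrt(2) * sqrt(pi) * exp(-k^2/8)/4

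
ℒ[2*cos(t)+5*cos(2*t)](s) 2*s/(s^2+1)+5*s/(s^2+4)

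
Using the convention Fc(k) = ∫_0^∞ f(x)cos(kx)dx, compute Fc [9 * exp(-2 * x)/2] 9/(k^2 + 4)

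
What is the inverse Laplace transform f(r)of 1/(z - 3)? exp(3*r)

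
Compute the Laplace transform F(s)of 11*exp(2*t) 11/(s - 2)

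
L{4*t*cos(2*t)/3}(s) 4*(s^2 - 4)/(3*(s^2 + 4)^2)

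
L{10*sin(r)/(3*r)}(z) 10*atan(1/z)/3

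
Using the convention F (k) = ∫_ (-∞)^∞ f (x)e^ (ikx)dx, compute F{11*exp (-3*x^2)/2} 11*sqrt (3)*sqrt (pi)*exp (-k^2/12)/6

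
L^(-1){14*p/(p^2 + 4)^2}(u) 7*u*sin(2*u)/2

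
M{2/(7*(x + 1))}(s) 2*pi*csc(pi*s)/7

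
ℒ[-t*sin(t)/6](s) -s/(3*(s^2+1)^2)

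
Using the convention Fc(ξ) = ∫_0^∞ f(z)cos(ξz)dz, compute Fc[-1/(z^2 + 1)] -pi*exp(-ξ)/2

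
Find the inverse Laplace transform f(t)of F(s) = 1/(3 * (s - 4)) exp(4 * t)/3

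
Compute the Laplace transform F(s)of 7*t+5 7/s^2+5/s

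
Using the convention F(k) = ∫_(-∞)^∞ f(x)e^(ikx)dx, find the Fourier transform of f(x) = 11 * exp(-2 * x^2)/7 11 * sqrt(2) * sqrt(pi) * exp(-k^2/8)/14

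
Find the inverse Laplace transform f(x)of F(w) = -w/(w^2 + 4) -cos(2*x)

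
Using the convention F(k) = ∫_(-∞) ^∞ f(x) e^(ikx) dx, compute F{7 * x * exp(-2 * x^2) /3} 7 * sqrt(2) * I * sqrt(pi) * k * exp(-k^2/8) /24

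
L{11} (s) 11/s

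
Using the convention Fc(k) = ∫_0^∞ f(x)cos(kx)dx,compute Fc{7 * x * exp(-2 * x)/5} 7 * (4 - k^2)/(5 * (k^2 + 4)^2)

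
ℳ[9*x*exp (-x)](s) 9*gamma (s + 1)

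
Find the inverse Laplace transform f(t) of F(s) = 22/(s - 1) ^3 11*t^2*exp(t) 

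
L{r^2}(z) 2/z^3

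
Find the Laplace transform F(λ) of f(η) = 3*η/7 3/(7*λ^2) 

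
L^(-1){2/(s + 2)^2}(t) 2 * t * exp(-2 * t)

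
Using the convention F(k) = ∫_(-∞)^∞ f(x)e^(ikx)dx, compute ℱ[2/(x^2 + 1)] 2*pi*exp(-Abs(k))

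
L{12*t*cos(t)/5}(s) 12*(s^2 - 1)/(5*(s^2 + 1)^2)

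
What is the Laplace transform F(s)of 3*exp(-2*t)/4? 3/(4*(s + 2))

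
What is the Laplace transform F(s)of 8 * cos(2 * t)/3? 8 * s/(3 * (s^2+4))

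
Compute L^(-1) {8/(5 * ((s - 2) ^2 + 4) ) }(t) 4 * exp(2 * t) * sin(2 * t) /5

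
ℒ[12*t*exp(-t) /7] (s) 12/(7*(s + 1) ^2) 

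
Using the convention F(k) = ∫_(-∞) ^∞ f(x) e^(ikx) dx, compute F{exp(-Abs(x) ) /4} 1/(2*(k^2 + 1) ) 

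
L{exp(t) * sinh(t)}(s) 1/(s * (s - 2))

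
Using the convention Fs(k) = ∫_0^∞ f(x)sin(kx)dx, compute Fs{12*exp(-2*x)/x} 12*atan(k/2)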